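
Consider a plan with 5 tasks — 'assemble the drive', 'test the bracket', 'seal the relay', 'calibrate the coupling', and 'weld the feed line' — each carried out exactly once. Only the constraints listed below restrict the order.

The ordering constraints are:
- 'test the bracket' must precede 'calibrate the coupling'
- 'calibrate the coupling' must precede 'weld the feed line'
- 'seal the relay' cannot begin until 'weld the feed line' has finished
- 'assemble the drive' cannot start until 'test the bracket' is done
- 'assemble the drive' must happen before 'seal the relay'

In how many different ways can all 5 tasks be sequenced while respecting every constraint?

3

'test the bracket' is the only task with nothing required before it, so every ordering starts there.
Enumerating by repeatedly choosing an available task (one whose prerequisites are all placed) gives 3 distinct complete orderings.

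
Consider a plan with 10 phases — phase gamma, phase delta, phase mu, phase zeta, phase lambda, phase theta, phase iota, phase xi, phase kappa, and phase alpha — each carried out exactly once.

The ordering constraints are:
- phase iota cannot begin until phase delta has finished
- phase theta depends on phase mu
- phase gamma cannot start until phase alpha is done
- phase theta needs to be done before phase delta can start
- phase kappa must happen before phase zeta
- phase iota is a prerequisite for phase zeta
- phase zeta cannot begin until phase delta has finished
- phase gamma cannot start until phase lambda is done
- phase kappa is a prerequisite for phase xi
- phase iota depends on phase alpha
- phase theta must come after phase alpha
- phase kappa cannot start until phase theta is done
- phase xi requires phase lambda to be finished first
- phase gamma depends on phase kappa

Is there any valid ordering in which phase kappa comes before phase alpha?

No

Following phase alpha → phase theta → phase kappa, phase alpha must precede phase kappa in every valid ordering.
So no valid ordering can have phase kappa before phase alpha.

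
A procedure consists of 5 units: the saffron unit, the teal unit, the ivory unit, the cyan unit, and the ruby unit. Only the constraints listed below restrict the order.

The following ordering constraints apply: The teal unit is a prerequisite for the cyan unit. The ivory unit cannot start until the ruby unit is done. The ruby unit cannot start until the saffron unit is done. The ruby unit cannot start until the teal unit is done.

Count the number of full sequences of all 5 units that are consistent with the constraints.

The units with no prerequisites are the saffron unit, the teal unit; any of them can be placed first.
Enumerating by repeatedly choosing an available unit (one whose prerequisites are all placed) gives 7 distinct complete orderings.

7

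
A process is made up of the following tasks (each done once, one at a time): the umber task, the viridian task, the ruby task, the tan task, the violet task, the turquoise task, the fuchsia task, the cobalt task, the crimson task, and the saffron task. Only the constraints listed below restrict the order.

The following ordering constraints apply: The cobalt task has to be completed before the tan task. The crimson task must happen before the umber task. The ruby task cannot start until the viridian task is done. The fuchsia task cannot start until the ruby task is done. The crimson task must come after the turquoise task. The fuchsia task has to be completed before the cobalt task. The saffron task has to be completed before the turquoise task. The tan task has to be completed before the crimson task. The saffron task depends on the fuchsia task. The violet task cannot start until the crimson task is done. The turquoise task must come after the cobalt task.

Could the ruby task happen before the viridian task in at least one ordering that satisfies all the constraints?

The constraints give a chain the viridian task → the ruby task, which forces the viridian task before the ruby task.
So no valid ordering can have the ruby task before the viridian task.

No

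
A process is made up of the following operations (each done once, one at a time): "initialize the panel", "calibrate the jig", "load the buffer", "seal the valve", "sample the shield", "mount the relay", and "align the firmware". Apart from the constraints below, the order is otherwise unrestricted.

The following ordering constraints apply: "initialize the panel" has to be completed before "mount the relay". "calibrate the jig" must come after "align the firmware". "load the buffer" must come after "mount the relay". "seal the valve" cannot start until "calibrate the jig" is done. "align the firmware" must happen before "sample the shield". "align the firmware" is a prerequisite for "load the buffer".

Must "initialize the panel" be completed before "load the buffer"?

Following the dependencies: "initialize the panel" → "mount the relay" → "load the buffer".
Hence "initialize the panel" necessarily comes before "load the buffer".

Yes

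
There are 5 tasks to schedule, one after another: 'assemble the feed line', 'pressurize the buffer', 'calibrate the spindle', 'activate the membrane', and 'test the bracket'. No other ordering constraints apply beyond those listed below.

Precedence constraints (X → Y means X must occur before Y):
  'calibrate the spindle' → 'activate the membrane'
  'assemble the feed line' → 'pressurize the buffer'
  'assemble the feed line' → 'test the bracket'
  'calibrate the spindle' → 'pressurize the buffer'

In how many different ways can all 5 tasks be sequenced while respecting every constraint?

The tasks with no prerequisites are 'assemble the feed line', 'calibrate the spindle'; any of them can be placed first.
Counting all ways to extend the partial order to a total order gives 16.

16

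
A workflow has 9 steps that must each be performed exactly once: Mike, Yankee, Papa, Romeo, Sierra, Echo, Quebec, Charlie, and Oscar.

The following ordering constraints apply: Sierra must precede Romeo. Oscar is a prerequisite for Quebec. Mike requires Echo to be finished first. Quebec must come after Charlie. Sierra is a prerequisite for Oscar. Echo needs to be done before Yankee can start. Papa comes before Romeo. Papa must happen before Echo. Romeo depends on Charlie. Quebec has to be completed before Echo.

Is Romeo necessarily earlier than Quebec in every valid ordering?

No

Romeo and Quebec are not related by any chain of constraints.
So Romeo can come before Quebec or after — it is not forced.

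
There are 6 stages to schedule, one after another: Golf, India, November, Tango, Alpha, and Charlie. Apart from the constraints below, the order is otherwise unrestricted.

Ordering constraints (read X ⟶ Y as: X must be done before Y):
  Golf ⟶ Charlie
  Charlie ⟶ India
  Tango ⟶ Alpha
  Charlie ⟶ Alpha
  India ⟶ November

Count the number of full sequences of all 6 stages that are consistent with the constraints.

2 stages have no prerequisites (Golf, Tango), so any of them could come first.
Counting all ways to extend the partial order to a total order gives 12.

12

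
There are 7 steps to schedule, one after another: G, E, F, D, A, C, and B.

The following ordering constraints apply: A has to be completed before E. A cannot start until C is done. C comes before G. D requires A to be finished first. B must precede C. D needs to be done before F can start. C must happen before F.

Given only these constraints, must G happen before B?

There is a chain B → C → G, which puts B before G.
So G never precedes B.

No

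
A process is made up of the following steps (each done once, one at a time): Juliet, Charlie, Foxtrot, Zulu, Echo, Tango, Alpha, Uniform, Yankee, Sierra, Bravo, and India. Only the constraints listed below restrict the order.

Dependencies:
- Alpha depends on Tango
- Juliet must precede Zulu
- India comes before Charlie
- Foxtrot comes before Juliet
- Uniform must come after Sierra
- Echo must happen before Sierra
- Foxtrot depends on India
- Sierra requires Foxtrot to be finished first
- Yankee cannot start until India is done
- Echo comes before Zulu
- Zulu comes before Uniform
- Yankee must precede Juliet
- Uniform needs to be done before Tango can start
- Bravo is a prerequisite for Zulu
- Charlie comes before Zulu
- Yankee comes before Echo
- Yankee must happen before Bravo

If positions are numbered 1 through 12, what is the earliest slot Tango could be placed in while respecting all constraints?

The steps that are forced before Tango, directly or transitively, are Juliet, Charlie, Foxtrot, Zulu, Echo, Uniform, Yankee, Sierra, Bravo, India. That's 10 steps.
With 10 mandatory predecessors, the earliest Tango can sit is position 10+1 = 11, and placing just those 10 first achieves it.

11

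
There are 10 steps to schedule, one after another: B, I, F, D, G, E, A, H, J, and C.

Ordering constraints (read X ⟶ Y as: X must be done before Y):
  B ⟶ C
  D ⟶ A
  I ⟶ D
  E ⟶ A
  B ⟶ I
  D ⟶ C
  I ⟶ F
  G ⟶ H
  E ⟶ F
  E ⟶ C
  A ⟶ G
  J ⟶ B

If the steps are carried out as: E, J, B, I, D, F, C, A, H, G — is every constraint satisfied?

No

In the proposed order, H appears before G.
That contradicts the constraint that G must precede H.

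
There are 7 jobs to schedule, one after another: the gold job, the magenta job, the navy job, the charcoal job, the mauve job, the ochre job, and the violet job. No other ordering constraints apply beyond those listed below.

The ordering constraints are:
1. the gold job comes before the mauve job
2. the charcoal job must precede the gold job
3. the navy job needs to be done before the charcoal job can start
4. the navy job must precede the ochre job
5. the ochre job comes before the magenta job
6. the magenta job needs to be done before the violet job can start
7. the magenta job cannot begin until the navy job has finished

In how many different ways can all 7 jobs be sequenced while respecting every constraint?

20

The navy job is the only job with nothing required before it, so every ordering starts there.
Systematically extending each partial ordering one job at a time and counting, there are 20 complete orderings.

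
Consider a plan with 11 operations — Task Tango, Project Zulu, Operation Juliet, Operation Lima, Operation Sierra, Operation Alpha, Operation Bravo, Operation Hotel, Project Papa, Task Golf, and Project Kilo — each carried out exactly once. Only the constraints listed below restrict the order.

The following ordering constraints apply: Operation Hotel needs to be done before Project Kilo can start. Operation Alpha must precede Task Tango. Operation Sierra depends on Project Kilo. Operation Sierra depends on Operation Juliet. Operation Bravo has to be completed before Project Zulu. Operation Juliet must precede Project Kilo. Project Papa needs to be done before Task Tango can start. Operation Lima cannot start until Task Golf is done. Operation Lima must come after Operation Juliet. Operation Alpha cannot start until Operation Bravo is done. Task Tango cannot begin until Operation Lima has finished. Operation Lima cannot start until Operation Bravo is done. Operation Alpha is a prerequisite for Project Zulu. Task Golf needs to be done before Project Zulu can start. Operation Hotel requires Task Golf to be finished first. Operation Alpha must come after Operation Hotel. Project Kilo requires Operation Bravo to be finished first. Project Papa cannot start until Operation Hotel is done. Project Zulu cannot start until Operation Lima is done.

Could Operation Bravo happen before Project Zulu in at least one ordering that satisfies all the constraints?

Operation Bravo is actually forced before Project Zulu by the constraints, so certainly some valid ordering has Operation Bravo first.

Yes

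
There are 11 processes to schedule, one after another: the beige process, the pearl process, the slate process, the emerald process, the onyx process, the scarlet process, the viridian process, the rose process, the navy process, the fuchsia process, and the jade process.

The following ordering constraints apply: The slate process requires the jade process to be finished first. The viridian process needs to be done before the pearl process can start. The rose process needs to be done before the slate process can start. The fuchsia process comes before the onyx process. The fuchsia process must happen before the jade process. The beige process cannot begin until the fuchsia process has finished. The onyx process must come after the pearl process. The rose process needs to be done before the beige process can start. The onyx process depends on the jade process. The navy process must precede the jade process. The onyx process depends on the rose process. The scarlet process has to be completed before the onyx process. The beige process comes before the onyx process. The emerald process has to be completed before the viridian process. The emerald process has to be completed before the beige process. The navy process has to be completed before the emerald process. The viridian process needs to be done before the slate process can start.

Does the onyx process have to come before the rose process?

There is a chain the rose process → the onyx process, which puts the rose process before the onyx process.
So the onyx process does not have to come before the rose process — it cannot.

No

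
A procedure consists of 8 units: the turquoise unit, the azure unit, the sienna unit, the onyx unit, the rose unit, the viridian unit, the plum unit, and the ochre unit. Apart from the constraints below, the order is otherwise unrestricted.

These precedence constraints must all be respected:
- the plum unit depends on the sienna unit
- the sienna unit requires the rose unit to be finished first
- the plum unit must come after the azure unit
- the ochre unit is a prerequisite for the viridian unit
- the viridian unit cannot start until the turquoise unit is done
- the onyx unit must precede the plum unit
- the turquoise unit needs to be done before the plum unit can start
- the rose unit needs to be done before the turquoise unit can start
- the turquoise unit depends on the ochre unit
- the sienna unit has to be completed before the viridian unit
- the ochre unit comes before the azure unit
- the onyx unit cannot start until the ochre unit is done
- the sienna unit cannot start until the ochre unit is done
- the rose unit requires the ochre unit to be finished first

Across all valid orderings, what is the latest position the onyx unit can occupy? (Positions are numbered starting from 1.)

7

The only unit forced after the onyx unit (directly or by a chain) is the plum unit.
With 1 mandatory successor out of 8 units total, the latest slot for the onyx unit is 8−1 = 7, and it's reachable by doing all non-successors before the onyx unit.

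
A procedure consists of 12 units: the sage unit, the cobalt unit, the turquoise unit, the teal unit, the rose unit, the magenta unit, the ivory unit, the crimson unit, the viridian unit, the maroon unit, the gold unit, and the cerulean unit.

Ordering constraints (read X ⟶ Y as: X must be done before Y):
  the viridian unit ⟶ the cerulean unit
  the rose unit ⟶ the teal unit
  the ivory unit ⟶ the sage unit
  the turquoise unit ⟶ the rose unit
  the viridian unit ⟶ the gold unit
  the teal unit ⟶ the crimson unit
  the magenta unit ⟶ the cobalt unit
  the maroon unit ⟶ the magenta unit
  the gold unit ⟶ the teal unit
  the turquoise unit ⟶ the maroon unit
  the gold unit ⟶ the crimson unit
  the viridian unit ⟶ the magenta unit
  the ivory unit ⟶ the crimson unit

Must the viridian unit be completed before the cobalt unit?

Tracing the constraints gives a chain: the viridian unit → the magenta unit → the cobalt unit.
Hence the viridian unit necessarily comes before the cobalt unit.

Yes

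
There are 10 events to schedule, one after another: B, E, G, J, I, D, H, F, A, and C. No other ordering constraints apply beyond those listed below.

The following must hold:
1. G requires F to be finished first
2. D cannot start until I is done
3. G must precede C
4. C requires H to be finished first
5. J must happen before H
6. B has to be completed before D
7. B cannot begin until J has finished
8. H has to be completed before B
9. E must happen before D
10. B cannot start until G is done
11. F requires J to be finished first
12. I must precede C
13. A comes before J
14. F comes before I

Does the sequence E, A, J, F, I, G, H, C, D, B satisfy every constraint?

Here B comes after D.
That contradicts the constraint that B must precede D.

No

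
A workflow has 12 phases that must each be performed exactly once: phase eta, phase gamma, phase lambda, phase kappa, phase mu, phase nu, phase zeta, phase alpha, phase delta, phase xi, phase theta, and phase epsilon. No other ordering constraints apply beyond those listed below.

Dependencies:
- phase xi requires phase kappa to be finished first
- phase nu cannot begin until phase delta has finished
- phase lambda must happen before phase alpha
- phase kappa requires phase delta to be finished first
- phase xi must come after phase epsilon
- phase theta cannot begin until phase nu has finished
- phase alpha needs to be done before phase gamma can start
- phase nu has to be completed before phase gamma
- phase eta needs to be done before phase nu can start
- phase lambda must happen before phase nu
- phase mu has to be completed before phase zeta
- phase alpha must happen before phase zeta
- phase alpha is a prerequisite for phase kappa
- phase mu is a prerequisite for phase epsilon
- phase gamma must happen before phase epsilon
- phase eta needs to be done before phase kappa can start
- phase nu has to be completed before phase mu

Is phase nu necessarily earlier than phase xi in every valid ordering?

Tracing the constraints gives a chain: phase nu → phase gamma → phase epsilon → phase xi.
That forces phase nu before phase xi in every valid schedule.

Yes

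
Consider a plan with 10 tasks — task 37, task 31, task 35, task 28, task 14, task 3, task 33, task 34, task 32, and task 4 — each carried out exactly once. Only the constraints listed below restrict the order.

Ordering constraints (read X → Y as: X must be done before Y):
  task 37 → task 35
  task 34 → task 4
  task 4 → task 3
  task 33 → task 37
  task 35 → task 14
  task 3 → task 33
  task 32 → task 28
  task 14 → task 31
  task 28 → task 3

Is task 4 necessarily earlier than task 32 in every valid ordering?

No chain of constraints connects task 4 to task 32 in either direction.
So task 4 can come before task 32 or after — it is not forced.

No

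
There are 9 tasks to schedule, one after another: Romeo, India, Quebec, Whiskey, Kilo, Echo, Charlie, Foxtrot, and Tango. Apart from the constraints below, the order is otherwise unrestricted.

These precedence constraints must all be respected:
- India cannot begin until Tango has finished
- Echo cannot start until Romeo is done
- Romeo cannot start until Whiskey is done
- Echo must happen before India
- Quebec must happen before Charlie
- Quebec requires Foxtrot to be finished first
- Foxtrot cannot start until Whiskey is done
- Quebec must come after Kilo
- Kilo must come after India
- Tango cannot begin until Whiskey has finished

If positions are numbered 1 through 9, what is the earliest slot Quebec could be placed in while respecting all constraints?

Working backwards through the constraints from Quebec, its full set of required predecessors is Romeo, India, Whiskey, Kilo, Echo, Foxtrot, Tango — 7 of them.
With 7 mandatory predecessors, the earliest Quebec can sit is position 7+1 = 8, and placing just those 7 first achieves it.

8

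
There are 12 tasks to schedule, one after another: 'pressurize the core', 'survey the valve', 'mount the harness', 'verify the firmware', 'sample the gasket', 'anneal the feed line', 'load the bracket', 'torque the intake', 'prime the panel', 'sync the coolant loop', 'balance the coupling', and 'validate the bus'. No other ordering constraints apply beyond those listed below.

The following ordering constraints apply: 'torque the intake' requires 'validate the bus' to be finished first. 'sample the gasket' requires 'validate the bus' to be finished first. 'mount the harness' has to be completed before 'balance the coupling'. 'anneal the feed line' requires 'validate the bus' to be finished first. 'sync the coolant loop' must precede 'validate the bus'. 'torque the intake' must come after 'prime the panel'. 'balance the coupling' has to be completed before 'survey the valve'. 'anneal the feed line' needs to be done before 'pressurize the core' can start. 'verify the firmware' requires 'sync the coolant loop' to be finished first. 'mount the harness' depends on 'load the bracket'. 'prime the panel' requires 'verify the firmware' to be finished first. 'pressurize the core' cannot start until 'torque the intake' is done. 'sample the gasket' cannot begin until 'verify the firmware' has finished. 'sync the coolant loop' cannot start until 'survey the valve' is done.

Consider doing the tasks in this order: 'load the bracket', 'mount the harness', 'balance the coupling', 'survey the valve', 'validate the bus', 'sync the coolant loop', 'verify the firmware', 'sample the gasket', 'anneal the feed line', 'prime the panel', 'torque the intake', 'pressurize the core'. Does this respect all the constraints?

No

In the proposed order, 'validate the bus' appears before 'sync the coolant loop'.
But one of the constraints requires 'sync the coolant loop' before 'validate the bus', so this ordering violates it.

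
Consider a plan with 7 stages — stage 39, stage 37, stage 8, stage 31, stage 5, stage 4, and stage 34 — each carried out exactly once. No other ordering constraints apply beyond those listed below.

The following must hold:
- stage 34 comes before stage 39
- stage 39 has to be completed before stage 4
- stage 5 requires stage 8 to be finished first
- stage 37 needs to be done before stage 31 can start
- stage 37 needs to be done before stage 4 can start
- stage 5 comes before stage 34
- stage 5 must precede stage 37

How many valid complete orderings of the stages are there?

Only stage 8 has no prerequisites, so it must go first.
Enumerating by repeatedly choosing an available stage (one whose prerequisites are all placed) gives 9 distinct complete orderings.

9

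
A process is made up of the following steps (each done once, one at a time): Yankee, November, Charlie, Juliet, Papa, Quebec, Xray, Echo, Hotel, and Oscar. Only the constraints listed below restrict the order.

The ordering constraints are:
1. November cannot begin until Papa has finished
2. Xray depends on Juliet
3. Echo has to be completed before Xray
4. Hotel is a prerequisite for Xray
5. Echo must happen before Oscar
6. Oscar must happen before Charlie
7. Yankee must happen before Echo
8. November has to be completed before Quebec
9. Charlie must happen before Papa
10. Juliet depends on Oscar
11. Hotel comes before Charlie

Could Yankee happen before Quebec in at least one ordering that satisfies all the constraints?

Every valid ordering already has Yankee before Quebec (the constraints require it), so in particular at least one does.

Yes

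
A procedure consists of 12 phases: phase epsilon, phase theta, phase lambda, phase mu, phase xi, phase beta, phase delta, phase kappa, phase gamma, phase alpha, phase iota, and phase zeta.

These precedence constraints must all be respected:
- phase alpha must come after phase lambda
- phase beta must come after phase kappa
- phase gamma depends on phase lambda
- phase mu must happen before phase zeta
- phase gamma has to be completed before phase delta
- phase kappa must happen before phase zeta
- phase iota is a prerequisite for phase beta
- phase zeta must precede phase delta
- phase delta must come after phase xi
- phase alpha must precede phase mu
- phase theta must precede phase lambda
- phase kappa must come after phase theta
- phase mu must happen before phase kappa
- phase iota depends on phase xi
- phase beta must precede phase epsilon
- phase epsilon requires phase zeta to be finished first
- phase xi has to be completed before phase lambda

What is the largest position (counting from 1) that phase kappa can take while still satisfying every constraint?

Every phase that must follow phase kappa has to come after it. Tracing all chains starting from phase kappa, those phases are: phase epsilon, phase beta, phase delta, phase zeta — 4 in total.
So at least 4 phases follow phase kappa, putting phase kappa no later than position 8. That position is achievable by scheduling everything else first.

8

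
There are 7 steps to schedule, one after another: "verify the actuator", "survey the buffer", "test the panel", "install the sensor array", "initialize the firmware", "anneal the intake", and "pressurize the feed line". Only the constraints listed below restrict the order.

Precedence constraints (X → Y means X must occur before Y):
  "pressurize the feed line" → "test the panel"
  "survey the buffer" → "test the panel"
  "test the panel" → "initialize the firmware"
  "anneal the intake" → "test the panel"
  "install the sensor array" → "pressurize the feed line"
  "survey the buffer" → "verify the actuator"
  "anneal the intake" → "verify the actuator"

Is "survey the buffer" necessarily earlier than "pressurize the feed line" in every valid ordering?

No chain of constraints connects "survey the buffer" to "pressurize the feed line" in either direction.
There exist valid orderings with "pressurize the feed line" before "survey the buffer", so "survey the buffer" is not required to come first.

No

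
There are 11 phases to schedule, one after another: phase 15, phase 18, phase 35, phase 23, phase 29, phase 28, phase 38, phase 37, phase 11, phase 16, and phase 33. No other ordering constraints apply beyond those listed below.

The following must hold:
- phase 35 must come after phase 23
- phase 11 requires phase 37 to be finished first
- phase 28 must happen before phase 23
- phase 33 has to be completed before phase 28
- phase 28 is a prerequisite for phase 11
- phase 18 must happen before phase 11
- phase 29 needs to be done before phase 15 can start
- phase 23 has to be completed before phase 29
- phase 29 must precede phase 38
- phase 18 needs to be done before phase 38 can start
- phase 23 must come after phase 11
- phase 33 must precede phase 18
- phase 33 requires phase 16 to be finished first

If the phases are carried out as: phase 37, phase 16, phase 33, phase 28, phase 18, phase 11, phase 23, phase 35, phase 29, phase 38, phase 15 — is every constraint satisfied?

Yes

Going through the constraints one by one, each required predecessor appears earlier in the sequence than its dependent — e.g. phase 37 (position 1) is before phase 11 (position 6), as required.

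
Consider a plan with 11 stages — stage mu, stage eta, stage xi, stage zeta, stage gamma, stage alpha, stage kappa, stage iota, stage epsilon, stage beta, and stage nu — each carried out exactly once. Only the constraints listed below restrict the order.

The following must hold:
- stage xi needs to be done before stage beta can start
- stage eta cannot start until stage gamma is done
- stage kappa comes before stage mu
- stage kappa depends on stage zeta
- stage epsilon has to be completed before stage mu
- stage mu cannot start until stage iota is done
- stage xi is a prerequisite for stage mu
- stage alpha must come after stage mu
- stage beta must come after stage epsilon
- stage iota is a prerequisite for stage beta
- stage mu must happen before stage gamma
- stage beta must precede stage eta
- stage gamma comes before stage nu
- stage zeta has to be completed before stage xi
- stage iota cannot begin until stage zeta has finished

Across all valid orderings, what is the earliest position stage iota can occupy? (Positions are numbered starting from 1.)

Working backwards through the constraints from stage iota, its only required predecessor is stage zeta.
With 1 mandatory predecessor, the earliest stage iota can sit is position 1+1 = 2, and placing just that one first achieves it.

2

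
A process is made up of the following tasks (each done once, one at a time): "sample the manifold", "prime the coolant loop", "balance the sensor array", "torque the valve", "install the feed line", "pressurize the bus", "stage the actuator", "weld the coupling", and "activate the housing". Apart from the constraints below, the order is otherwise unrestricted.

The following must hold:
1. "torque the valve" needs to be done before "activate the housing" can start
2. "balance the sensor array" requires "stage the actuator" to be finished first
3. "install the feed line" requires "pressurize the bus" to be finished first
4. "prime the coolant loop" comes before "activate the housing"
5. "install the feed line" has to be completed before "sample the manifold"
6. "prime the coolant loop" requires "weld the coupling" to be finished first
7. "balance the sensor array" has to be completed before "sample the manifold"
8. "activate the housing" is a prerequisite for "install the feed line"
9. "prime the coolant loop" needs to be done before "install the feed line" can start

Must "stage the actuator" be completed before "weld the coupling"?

No

Nothing in the constraints links "stage the actuator" and "weld the coupling"; they are unordered relative to each other.
A valid ordering placing "weld the coupling" before "stage the actuator" exists, so the answer is no.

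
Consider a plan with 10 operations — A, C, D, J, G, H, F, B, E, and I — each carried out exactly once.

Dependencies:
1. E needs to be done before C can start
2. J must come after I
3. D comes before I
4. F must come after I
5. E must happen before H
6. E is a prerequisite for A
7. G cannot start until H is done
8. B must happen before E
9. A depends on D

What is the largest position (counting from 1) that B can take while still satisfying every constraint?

Every operation that must follow B has to come after it. Tracing all chains starting from B, those operations are: A, C, G, H, E — 5 in total.
With 5 mandatory successors out of 10 operations total, the latest slot for B is 10−5 = 5, and it's reachable by doing all non-successors before B.

5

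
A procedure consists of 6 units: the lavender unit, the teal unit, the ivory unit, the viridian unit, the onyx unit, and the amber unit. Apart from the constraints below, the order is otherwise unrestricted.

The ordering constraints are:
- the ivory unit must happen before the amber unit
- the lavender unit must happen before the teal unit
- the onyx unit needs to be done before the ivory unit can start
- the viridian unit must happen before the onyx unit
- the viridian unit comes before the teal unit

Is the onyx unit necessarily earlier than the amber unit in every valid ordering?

Yes

Chaining the stated constraints: the onyx unit → the ivory unit → the amber unit.
Hence the onyx unit necessarily comes before the amber unit.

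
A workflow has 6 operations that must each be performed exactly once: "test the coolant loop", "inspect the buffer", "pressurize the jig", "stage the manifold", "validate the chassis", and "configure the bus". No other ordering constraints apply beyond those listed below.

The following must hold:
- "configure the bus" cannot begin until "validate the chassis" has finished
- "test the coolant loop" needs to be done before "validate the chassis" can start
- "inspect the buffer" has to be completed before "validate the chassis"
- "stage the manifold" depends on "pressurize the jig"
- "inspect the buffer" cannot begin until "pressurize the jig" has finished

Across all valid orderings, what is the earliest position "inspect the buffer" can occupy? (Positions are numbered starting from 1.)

The only operation forced before "inspect the buffer" (directly or transitively) is "pressurize the jig".
With 1 mandatory predecessor, the earliest "inspect the buffer" can sit is position 1+1 = 2, and placing just that one first achieves it.

2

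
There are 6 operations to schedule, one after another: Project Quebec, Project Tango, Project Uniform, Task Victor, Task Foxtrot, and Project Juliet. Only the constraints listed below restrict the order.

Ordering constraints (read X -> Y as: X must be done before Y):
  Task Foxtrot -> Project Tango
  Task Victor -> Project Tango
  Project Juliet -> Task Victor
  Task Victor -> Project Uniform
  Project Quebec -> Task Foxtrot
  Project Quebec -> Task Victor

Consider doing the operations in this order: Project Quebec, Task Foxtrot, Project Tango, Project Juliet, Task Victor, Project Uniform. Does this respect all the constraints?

No

In the proposed order, Project Tango appears before Task Victor.
Since Task Victor is required before Project Tango, the ordering is invalid.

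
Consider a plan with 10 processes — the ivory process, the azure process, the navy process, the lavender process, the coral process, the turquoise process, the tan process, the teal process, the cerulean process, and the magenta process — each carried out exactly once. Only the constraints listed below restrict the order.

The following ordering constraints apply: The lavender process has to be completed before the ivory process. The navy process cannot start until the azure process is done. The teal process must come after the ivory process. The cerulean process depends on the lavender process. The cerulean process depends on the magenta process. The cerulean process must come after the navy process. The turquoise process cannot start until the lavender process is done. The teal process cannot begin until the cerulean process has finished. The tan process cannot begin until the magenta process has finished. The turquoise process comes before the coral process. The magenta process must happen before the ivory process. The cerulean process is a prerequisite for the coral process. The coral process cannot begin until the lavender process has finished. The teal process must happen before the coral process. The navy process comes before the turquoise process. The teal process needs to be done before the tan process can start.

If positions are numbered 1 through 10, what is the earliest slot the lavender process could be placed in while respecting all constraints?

1

No constraint forces any other process before the lavender process, so it can be placed first.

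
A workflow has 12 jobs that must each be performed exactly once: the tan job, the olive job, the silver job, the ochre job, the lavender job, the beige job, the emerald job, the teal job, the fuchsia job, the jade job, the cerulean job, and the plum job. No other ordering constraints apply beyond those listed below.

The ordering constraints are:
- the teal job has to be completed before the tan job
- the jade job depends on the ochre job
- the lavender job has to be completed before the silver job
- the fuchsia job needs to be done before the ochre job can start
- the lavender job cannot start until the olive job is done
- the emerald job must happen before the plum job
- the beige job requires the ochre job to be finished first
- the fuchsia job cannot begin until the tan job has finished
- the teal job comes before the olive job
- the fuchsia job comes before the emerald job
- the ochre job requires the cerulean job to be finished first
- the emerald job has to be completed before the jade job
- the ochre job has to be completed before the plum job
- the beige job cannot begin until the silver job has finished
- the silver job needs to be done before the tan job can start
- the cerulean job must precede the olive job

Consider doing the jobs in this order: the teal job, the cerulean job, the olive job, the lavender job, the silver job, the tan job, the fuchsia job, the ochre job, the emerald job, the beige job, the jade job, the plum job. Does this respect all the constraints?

Checking each listed constraint against this order: for instance, the cerulean job is in position 2 and the ochre job in position 8, so that constraint holds — and the remaining constraints check out the same way.

Yes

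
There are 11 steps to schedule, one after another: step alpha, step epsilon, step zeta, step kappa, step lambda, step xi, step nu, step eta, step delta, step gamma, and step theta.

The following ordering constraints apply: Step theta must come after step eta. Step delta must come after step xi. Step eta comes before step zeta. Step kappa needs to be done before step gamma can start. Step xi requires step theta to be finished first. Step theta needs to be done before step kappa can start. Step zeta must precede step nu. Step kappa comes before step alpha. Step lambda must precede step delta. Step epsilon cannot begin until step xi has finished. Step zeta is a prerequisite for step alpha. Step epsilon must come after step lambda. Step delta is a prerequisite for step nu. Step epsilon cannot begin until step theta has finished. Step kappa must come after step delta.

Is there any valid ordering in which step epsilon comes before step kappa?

Nothing in the constraints forces step kappa before step epsilon — there is no chain from step kappa to step epsilon.
That means at least one valid schedule has step epsilon before step kappa.

Yes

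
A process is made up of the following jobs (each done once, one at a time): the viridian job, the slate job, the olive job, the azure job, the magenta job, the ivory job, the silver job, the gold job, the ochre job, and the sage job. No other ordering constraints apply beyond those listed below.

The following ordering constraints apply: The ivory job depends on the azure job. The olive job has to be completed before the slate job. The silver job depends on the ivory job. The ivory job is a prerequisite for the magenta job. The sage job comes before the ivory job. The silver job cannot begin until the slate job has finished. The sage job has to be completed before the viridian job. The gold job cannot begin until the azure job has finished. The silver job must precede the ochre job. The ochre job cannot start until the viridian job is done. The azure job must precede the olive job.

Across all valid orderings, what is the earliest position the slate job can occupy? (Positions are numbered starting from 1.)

Every job that must precede the slate job has to come before it. Tracing all chains that end at the slate job, those jobs are: the olive job, the azure job — 2 in total.
With 2 mandatory predecessors, the earliest the slate job can sit is position 2+1 = 3, and placing just those 2 first achieves it.

3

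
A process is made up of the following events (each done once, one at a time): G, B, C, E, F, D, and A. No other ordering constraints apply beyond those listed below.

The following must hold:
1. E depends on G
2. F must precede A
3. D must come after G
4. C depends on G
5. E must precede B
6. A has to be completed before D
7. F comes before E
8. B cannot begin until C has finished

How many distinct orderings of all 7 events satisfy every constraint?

54

2 events have no prerequisites (G, F), so any of them could come first.
Counting all ways to extend the partial order to a total order gives 54.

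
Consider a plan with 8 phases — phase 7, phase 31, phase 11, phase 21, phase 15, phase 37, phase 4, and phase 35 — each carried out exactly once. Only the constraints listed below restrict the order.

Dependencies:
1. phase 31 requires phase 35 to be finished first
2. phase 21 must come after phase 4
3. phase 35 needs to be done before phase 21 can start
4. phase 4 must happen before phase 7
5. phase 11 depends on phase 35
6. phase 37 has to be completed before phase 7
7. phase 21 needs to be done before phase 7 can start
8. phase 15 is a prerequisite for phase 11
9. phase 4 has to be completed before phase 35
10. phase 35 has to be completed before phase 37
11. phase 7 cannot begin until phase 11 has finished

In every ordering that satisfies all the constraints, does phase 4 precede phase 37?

There is a constraint chain phase 4 → phase 35 → phase 37.
Hence phase 4 necessarily comes before phase 37.

Yes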